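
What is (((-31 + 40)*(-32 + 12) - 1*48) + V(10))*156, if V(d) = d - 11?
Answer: -35724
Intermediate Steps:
V(d) = -11 + d
(((-31 + 40)*(-32 + 12) - 1*48) + V(10))*156 = (((-31 + 40)*(-32 + 12) - 1*48) + (-11 + 10))*156 = ((9*(-20) - 48) - 1)*156 = ((-180 - 48) - 1)*156 = (-228 - 1)*156 = -229*156 = -35724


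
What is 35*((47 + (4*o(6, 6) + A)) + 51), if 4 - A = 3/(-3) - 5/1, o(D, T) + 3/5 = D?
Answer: 4536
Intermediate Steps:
o(D, T) = -⅗ + D
A = 10 (A = 4 - (3/(-3) - 5/1) = 4 - (3*(-⅓) - 5*1) = 4 - (-1 - 5) = 4 - 1*(-6) = 4 + 6 = 10)
35*((47 + (4*o(6, 6) + A)) + 51) = 35*((47 + (4*(-⅗ + 6) + 10)) + 51) = 35*((47 + (4*(27/5) + 10)) + 51) = 35*((47 + (108/5 + 10)) + 51) = 35*((47 + 158/5) + 51) = 35*(393/5 + 51) = 35*(648/5) = 4536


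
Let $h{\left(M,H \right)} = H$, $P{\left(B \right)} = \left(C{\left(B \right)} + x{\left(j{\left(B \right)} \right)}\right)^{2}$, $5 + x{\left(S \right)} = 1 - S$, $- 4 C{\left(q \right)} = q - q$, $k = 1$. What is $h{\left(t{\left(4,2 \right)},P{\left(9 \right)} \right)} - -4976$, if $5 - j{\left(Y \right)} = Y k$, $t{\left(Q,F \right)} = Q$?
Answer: $4976$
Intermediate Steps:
$j{\left(Y \right)} = 5 - Y$ ($j{\left(Y \right)} = 5 - Y 1 = 5 - Y$)
$C{\left(q \right)} = 0$ ($C{\left(q \right)} = - \frac{q - q}{4} = \left(- \frac{1}{4}\right) 0 = 0$)
$x{\left(S \right)} = -4 - S$ ($x{\left(S \right)} = -5 - \left(-1 + S\right) = -4 - S$)
$P{\left(B \right)} = \left(-9 + B\right)^{2}$ ($P{\left(B \right)} = \left(0 - \left(9 - B\right)\right)^{2} = \left(0 + \left(-4 + \left(-5 + B\right)\right)\right)^{2} = \left(0 + \left(-9 + B\right)\right)^{2} = \left(-9 + B\right)^{2}$)
$h{\left(t{\left(4,2 \right)},P{\left(9 \right)} \right)} - -4976 = \left(-9 + 9\right)^{2} - -4976 = 0^{2} + 4976 = 0 + 4976 = 4976$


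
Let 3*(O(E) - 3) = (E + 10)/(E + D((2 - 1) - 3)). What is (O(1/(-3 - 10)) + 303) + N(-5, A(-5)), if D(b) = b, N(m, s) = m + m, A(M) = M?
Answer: 7949/27 ≈ 294.41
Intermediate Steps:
N(m, s) = 2*m
O(E) = 3 + (10 + E)/(3*(-2 + E)) (O(E) = 3 + ((E + 10)/(E + ((2 - 1) - 3)))/3 = 3 + ((10 + E)/(E + (1 - 3)))/3 = 3 + ((10 + E)/(E - 2))/3 = 3 + ((10 + E)/(-2 + E))/3 = 3 + (10 + E)/(3*(-2 + E)))
(O(1/(-3 - 10)) + 303) + N(-5, A(-5)) = (2*(-4 + 5/(-3 - 10))/(3*(-2 + 1/(-3 - 10))) + 303) + 2*(-5) = (2*(-4 + 5/(-13))/(3*(-2 + 1/(-13))) + 303) - 10 = (2*(-4 + 5*(-1/13))/(3*(-2 - 1/13)) + 303) - 10 = (2*(-4 - 5/13)/(3*(-27/13)) + 303) - 10 = ((2/3)*(-13/27)*(-57/13) + 303) - 10 = (38/27 + 303) - 10 = 8219/27 - 10 = 7949/27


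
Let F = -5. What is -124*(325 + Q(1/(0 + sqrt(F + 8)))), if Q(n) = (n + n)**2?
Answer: -121396/3 ≈ -40465.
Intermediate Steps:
Q(n) = 4*n**2 (Q(n) = (2*n)**2 = 4*n**2)
-124*(325 + Q(1/(0 + sqrt(F + 8)))) = -124*(325 + 4*(1/(0 + sqrt(-5 + 8)))**2) = -124*(325 + 4*(1/(0 + sqrt(3)))**2) = -124*(325 + 4*(1/(sqrt(3)))**2) = -124*(325 + 4*(sqrt(3)/3)**2) = -124*(325 + 4*(1/3)) = -124*(325 + 4/3) = -124*979/3 = -121396/3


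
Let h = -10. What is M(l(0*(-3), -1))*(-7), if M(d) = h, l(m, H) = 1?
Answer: 70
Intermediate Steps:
M(d) = -10
M(l(0*(-3), -1))*(-7) = -10*(-7) = 70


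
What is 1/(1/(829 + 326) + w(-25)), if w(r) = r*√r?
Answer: 1155/20844140626 + 166753125*I/20844140626 ≈ 5.5411e-8 + 0.008*I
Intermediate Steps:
w(r) = r^(3/2)
1/(1/(829 + 326) + w(-25)) = 1/(1/(829 + 326) + (-25)^(3/2)) = 1/(1/1155 - 125*I) = 1334025*(1/1155 + 125*I)/20844140626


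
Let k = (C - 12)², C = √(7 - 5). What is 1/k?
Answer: (12 - √2)⁻² ≈ 0.0089239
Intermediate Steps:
C = √2 ≈ 1.4142
k = (-12 + √2)² (k = (√2 - 12)² = (-12 + √2)² ≈ 112.06)
1/k = 1/((12 - √2)²) = (12 - √2)⁻²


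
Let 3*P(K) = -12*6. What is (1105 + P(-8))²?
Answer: 1168561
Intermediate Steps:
P(K) = -24 (P(K) = (-12*6)/3 = (⅓)*(-72) = -24)
(1105 + P(-8))² = (1105 - 24)² = 1081² = 1168561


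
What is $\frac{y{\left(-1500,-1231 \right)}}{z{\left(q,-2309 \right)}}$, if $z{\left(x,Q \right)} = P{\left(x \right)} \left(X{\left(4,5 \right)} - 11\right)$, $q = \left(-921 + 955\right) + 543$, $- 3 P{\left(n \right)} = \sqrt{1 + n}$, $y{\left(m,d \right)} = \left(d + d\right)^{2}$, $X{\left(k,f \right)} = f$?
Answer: $\frac{1515361 \sqrt{2}}{17} \approx 1.2606 \cdot 10^{5}$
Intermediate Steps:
$y{\left(m,d \right)} = 4 d^{2}$ ($y{\left(m,d \right)} = \left(2 d\right)^{2} = 4 d^{2}$)
$P{\left(n \right)} = - \frac{\sqrt{1 + n}}{3}$
$q = 577$ ($q = 34 + 543 = 577$)
$z{\left(x,Q \right)} = 2 \sqrt{1 + x}$ ($z{\left(x,Q \right)} = - \frac{\sqrt{1 + x}}{3} \left(5 - 11\right) = - \frac{\sqrt{1 + x}}{3} \left(-6\right) = 2 \sqrt{1 + x}$)
$\frac{y{\left(-1500,-1231 \right)}}{z{\left(q,-2309 \right)}} = \frac{4 \left(-1231\right)^{2}}{2 \sqrt{1 + 577}} = \frac{4 \cdot 1515361}{2 \sqrt{578}} = \frac{6061444}{2 \cdot 17 \sqrt{2}} = \frac{6061444}{34 \sqrt{2}} = 6061444 \frac{\sqrt{2}}{68} = \frac{1515361 \sqrt{2}}{17}$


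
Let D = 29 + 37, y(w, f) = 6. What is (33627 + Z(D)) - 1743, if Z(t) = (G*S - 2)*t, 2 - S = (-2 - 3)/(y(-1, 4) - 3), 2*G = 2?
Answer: 31994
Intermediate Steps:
G = 1 (G = (1/2)*2 = 1)
S = 11/3 (S = 2 - (-2 - 3)/(6 - 3) = 2 - (-5)/3 = 2 - 1*(-5/3) = 2 + 5/3 = 11/3 ≈ 3.6667)
D = 66
Z(t) = 5*t/3 (Z(t) = (1*(11/3) - 2)*t = (11/3 - 2)*t = 5*t/3)
(33627 + Z(D)) - 1743 = (33627 + (5/3)*66) - 1743 = (33627 + 110) - 1743 = 33737 - 1743 = 31994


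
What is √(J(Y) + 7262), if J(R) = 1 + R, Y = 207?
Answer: 3*√830 ≈ 86.429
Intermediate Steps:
√(J(Y) + 7262) = √((1 + 207) + 7262) = √(208 + 7262) = √7470 = 3*√830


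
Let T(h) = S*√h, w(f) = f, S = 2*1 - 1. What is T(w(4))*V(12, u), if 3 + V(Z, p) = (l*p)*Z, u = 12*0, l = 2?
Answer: -6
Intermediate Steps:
u = 0
S = 1 (S = 2 - 1 = 1)
V(Z, p) = -3 + 2*Z*p (V(Z, p) = -3 + (2*p)*Z = -3 + 2*Z*p)
T(h) = √h (T(h) = 1*√h = √h)
T(w(4))*V(12, u) = √4*(-3 + 2*12*0) = 2*(-3 + 0) = 2*(-3) = -6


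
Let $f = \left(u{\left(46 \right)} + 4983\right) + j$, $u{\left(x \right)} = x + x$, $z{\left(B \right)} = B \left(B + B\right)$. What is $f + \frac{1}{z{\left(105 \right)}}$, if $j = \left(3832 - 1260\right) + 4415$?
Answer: $\frac{265967101}{22050} \approx 12062.0$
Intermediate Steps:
$j = 6987$ ($j = 2572 + 4415 = 6987$)
$z{\left(B \right)} = 2 B^{2}$ ($z{\left(B \right)} = B 2 B = 2 B^{2}$)
$u{\left(x \right)} = 2 x$
$f = 12062$ ($f = \left(2 \cdot 46 + 4983\right) + 6987 = \left(92 + 4983\right) + 6987 = 5075 + 6987 = 12062$)
$f + \frac{1}{z{\left(105 \right)}} = 12062 + \frac{1}{2 \cdot 105^{2}} = 12062 + \frac{1}{2 \cdot 11025} = 12062 + \frac{1}{22050} = \frac{265967101}{22050}$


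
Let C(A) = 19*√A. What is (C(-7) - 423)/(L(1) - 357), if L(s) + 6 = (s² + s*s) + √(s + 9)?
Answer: (423 - 19*I*√7)/(361 - √10) ≈ 1.1821 - 0.14048*I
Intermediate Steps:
L(s) = -6 + √(9 + s) + 2*s² (L(s) = -6 + ((s² + s*s) + √(s + 9)) = -6 + ((s² + s²) + √(9 + s)) = -6 + (2*s² + √(9 + s)) = -6 + (√(9 + s) + 2*s²) = -6 + √(9 + s) + 2*s²)
(C(-7) - 423)/(L(1) - 357) = (19*√(-7) - 423)/((-6 + √(9 + 1) + 2*1²) - 357) = (19*(I*√7) - 423)/((-6 + √10 + 2*1) - 357) = (19*I*√7 - 423)/((-6 + √10 + 2) - 357) = (-423 + 19*I*√7)/((-4 + √10) - 357) = (-423 + 19*I*√7)/(-361 + √10)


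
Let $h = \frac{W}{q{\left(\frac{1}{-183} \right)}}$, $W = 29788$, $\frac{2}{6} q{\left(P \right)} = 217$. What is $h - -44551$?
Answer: $\frac{29032489}{651} \approx 44597.0$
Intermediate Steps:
$q{\left(P \right)} = 651$ ($q{\left(P \right)} = 3 \cdot 217 = 651$)
$h = \frac{29788}{651} \approx 45.757$
$h - -44551 = \frac{29788}{651} - -44551 = \frac{29788}{651} + 44551 = \frac{29032489}{651}$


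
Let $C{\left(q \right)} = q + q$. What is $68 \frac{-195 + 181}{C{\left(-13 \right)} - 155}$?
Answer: $\frac{952}{181} \approx 5.2597$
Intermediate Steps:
$C{\left(q \right)} = 2 q$
$68 \frac{-195 + 181}{C{\left(-13 \right)} - 155} = 68 \frac{-195 + 181}{2 \left(-13\right) - 155} = 68 \left(- \frac{14}{-26 - 155}\right) = 68 \left(- \frac{14}{-181}\right) = 68 \left(\left(-14\right) \left(- \frac{1}{181}\right)\right) = 68 \cdot \frac{14}{181} = \frac{952}{181}$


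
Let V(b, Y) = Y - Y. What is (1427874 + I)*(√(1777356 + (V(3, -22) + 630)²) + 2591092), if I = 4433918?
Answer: 15188442356864 + 70341504*√15099 ≈ 1.5197e+13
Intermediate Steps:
V(b, Y) = 0
(1427874 + I)*(√(1777356 + (V(3, -22) + 630)²) + 2591092) = (1427874 + 4433918)*(√(1777356 + (0 + 630)²) + 2591092) = 5861792*(√(1777356 + 630²) + 2591092) = 5861792*(√(1777356 + 396900) + 2591092) = 5861792*(√2174256 + 2591092) = 5861792*(12*√15099 + 2591092) = 5861792*(2591092 + 12*√15099) = 15188442356864 + 70341504*√15099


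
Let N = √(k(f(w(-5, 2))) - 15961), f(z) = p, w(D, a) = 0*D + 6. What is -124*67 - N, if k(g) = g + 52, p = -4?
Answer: -8308 - I*√15913 ≈ -8308.0 - 126.15*I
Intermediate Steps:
w(D, a) = 6 (w(D, a) = 0 + 6 = 6)
f(z) = -4
k(g) = 52 + g
N = I*√15913 (N = √((52 - 4) - 15961) = √(48 - 15961) = √(-15913) = I*√15913 ≈ 126.15*I)
-124*67 - N = -124*67 - I*√15913 = -8308 - I*√15913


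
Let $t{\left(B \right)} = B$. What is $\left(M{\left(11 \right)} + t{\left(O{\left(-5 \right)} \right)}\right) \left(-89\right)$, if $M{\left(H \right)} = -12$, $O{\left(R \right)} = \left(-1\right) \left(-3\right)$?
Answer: $801$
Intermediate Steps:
$O{\left(R \right)} = 3$
$\left(M{\left(11 \right)} + t{\left(O{\left(-5 \right)} \right)}\right) \left(-89\right) = \left(-12 + 3\right) \left(-89\right) = \left(-9\right) \left(-89\right) = 801$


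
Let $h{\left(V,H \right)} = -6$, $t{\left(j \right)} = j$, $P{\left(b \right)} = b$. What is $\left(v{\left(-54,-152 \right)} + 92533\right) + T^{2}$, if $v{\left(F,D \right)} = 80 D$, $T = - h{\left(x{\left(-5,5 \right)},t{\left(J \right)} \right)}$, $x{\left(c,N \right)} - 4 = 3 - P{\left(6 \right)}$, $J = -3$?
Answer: $80409$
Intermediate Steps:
$x{\left(c,N \right)} = 1$ ($x{\left(c,N \right)} = 4 + \left(3 - 6\right) = 4 - 3 = 1$)
$T = 6$ ($T = \left(-1\right) \left(-6\right) = 6$)
$\left(v{\left(-54,-152 \right)} + 92533\right) + T^{2} = \left(80 \left(-152\right) + 92533\right) + 6^{2} = \left(-12160 + 92533\right) + 36 = 80373 + 36 = 80409$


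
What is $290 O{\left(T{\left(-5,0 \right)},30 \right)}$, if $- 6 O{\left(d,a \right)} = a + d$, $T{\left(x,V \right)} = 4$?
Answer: $- \frac{4930}{3} \approx -1643.3$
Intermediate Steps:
$O{\left(d,a \right)} = - \frac{a}{6} - \frac{d}{6}$ ($O{\left(d,a \right)} = - \frac{a + d}{6} = - \frac{a}{6} - \frac{d}{6}$)
$290 O{\left(T{\left(-5,0 \right)},30 \right)} = 290 \left(\left(- \frac{1}{6}\right) 30 - \frac{2}{3}\right) = 290 \left(-5 - \frac{2}{3}\right) = 290 \left(- \frac{17}{3}\right) = - \frac{4930}{3}$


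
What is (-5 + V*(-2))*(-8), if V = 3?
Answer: 88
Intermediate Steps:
(-5 + V*(-2))*(-8) = (-5 + 3*(-2))*(-8) = (-5 - 6)*(-8) = -11*(-8) = 88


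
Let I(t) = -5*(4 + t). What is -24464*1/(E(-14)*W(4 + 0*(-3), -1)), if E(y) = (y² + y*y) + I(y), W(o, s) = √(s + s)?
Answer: 6116*I*√2/221 ≈ 39.137*I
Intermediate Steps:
W(o, s) = √2*√s (W(o, s) = √(2*s) = √2*√s)
I(t) = -20 - 5*t
E(y) = -20 - 5*y + 2*y² (E(y) = (y² + y*y) + (-20 - 5*y) = (y² + y²) + (-20 - 5*y) = 2*y² + (-20 - 5*y) = -20 - 5*y + 2*y²)
-24464*1/(E(-14)*W(4 + 0*(-3), -1)) = -24464*(-I*√2/(2*(-20 - 5*(-14) + 2*(-14)²))) = -24464*(-I*√2/(2*(-20 + 70 + 2*196))) = -24464*(-I*√2/(2*(-20 + 70 + 392))) = -24464*(-I*√2/884) = -(-6116)*I*√2/221 = 6116*I*√2/221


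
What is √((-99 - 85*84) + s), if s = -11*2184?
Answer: I*√31263 ≈ 176.81*I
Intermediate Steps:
s = -24024
√((-99 - 85*84) + s) = √((-99 - 85*84) - 24024) = √((-99 - 7140) - 24024) = √(-7239 - 24024) = √(-31263) = I*√31263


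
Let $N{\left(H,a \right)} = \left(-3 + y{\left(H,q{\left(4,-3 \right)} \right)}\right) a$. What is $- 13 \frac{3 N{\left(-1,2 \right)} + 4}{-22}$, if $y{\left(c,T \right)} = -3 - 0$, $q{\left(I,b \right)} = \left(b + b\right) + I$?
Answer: $- \frac{208}{11} \approx -18.909$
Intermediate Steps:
$q{\left(I,b \right)} = I + 2 b$ ($q{\left(I,b \right)} = 2 b + I = I + 2 b$)
$y{\left(c,T \right)} = -3$ ($y{\left(c,T \right)} = -3 + 0 = -3$)
$N{\left(H,a \right)} = - 6 a$ ($N{\left(H,a \right)} = \left(-3 - 3\right) a = - 6 a$)
$- 13 \frac{3 N{\left(-1,2 \right)} + 4}{-22} = - 13 \frac{3 \left(\left(-6\right) 2\right) + 4}{-22} = - 13 \left(3 \left(-12\right) + 4\right) \left(- \frac{1}{22}\right) = - 13 \left(-36 + 4\right) \left(- \frac{1}{22}\right) = - 13 \left(\left(-32\right) \left(- \frac{1}{22}\right)\right) = \left(-13\right) \frac{16}{11} = - \frac{208}{11}$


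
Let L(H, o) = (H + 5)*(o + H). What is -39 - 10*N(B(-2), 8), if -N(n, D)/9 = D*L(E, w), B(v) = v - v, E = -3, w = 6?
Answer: 4281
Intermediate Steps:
L(H, o) = (5 + H)*(H + o)
B(v) = 0
N(n, D) = -54*D (N(n, D) = -9*D*((-3)² + 5*(-3) + 5*6 - 3*6) = -9*D*(9 - 15 + 30 - 18) = -9*D*6 = -54*D)
-39 - 10*N(B(-2), 8) = -39 - (-540)*8 = -39 - 10*(-432) = -39 + 4320 = 4281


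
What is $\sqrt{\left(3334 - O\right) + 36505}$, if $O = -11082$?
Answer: $\sqrt{50921} \approx 225.66$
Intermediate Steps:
$\sqrt{\left(3334 - O\right) + 36505} = \sqrt{\left(3334 - -11082\right) + 36505} = \sqrt{\left(3334 + 11082\right) + 36505} = \sqrt{14416 + 36505} = \sqrt{50921}$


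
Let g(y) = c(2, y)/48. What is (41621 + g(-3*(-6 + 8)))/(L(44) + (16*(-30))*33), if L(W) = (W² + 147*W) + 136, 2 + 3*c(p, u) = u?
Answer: -749177/131400 ≈ -5.7015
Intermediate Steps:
c(p, u) = -⅔ + u/3
g(y) = -1/72 + y/144 (g(y) = (-⅔ + y/3)/48 = (-⅔ + y/3)*(1/48) = -1/72 + y/144)
L(W) = 136 + W² + 147*W
(41621 + g(-3*(-6 + 8)))/(L(44) + (16*(-30))*33) = (41621 + (-1/72 + (-3*(-6 + 8))/144))/((136 + 44² + 147*44) + (16*(-30))*33) = (41621 + (-1/72 + (-3*2)/144))/((136 + 1936 + 6468) - 480*33) = (41621 + (-1/72 + (1/144)*(-6)))/(8540 - 15840) = (41621 + (-1/72 - 1/24))/(-7300) = (41621 - 1/18)*(-1/7300) = (749177/18)*(-1/7300) = -749177/131400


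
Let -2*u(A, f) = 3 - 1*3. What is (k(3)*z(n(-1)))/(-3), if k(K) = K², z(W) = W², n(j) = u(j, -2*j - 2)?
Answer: 0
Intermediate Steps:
u(A, f) = 0 (u(A, f) = -(3 - 1*3)/2 = -(3 - 3)/2 = -½*0 = 0)
n(j) = 0
(k(3)*z(n(-1)))/(-3) = (3²*0²)/(-3) = (9*0)*(-⅓) = 0*(-⅓) = 0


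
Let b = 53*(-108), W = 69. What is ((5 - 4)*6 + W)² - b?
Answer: 11349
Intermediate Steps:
b = -5724
((5 - 4)*6 + W)² - b = ((5 - 4)*6 + 69)² - 1*(-5724) = (1*6 + 69)² + 5724 = (6 + 69)² + 5724 = 75² + 5724 = 5625 + 5724 = 11349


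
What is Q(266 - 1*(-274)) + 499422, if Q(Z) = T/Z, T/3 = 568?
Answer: 22474132/45 ≈ 4.9943e+5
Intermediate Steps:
T = 1704 (T = 3*568 = 1704)
Q(Z) = 1704/Z
Q(266 - 1*(-274)) + 499422 = 1704/(266 - 1*(-274)) + 499422 = 1704/(266 + 274) + 499422 = 1704/540 + 499422 = 1704*(1/540) + 499422 = 142/45 + 499422 = 22474132/45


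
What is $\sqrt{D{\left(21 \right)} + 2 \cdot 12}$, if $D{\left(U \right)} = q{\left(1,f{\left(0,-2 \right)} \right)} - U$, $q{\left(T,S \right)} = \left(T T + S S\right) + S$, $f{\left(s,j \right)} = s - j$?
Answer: $\sqrt{10} \approx 3.1623$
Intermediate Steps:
$q{\left(T,S \right)} = S + S^{2} + T^{2}$ ($q{\left(T,S \right)} = \left(T^{2} + S^{2}\right) + S = \left(S^{2} + T^{2}\right) + S = S + S^{2} + T^{2}$)
$D{\left(U \right)} = 7 - U$ ($D{\left(U \right)} = \left(\left(0 - -2\right) + \left(0 - -2\right)^{2} + 1^{2}\right) - U = \left(\left(0 + 2\right) + \left(0 + 2\right)^{2} + 1\right) - U = \left(2 + 2^{2} + 1\right) - U = \left(2 + 4 + 1\right) - U = 7 - U$)
$\sqrt{D{\left(21 \right)} + 2 \cdot 12} = \sqrt{\left(7 - 21\right) + 2 \cdot 12} = \sqrt{\left(7 - 21\right) + 24} = \sqrt{-14 + 24} = \sqrt{10}$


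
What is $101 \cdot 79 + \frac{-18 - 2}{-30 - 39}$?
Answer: $\frac{550571}{69} \approx 7979.3$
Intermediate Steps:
$101 \cdot 79 + \frac{-18 - 2}{-30 - 39} = 7979 - \frac{20}{-69} = 7979 - - \frac{20}{69} = 7979 + \frac{20}{69} = \frac{550571}{69}$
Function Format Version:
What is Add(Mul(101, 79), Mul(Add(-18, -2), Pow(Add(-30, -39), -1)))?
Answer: Rational(550571, 69) ≈ 7979.3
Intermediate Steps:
Add(Mul(101, 79), Mul(Add(-18, -2), Pow(Add(-30, -39), -1))) = Add(7979, Mul(-20, Pow(-69, -1))) = Add(7979, Mul(-20, Rational(-1, 69))) = Add(7979, Rational(20, 69)) = Rational(550571, 69)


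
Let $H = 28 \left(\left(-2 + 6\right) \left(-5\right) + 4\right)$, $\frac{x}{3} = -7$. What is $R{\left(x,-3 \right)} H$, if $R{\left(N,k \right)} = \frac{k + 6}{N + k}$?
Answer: $56$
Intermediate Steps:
$x = -21$ ($x = 3 \left(-7\right) = -21$)
$R{\left(N,k \right)} = \frac{6 + k}{N + k}$
$H = -448$ ($H = 28 \left(4 \left(-5\right) + 4\right) = 28 \left(-20 + 4\right) = 28 \left(-16\right) = -448$)
$R{\left(x,-3 \right)} H = \frac{6 - 3}{-21 - 3} \left(-448\right) = \frac{1}{-24} \cdot 3 \left(-448\right) = \left(- \frac{1}{24}\right) 3 \left(-448\right) = \left(- \frac{1}{8}\right) \left(-448\right) = 56$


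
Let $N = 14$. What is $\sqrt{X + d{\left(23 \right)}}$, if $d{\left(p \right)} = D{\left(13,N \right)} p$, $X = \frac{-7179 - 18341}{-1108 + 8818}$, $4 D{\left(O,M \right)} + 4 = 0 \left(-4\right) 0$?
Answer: $\frac{i \sqrt{15639735}}{771} \approx 5.1293 i$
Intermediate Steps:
$D{\left(O,M \right)} = -1$ ($D{\left(O,M \right)} = -1 + \frac{0 \left(-4\right) 0}{4} = -1 + \frac{0 \cdot 0}{4} = -1 + \frac{1}{4} \cdot 0 = -1 + 0 = -1$)
$X = - \frac{2552}{771}$ ($X = - \frac{25520}{7710} = \left(-25520\right) \frac{1}{7710} = - \frac{2552}{771} \approx -3.31$)
$d{\left(p \right)} = - p$
$\sqrt{X + d{\left(23 \right)}} = \sqrt{- \frac{2552}{771} - 23} = \sqrt{- \frac{20285}{771}} = \frac{i \sqrt{15639735}}{771}$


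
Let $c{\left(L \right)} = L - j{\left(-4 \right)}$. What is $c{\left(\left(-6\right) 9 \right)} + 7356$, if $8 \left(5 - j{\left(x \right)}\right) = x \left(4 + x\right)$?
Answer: $7297$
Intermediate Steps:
$j{\left(x \right)} = 5 - \frac{x \left(4 + x\right)}{8}$
$c{\left(L \right)} = -5 + L$ ($c{\left(L \right)} = L - \left(5 - -2 - \frac{\left(-4\right)^{2}}{8}\right) = L - \left(5 + 2 - 2\right) = L - 5 = -5 + L$)
$c{\left(\left(-6\right) 9 \right)} + 7356 = \left(-5 - 54\right) + 7356 = -59 + 7356 = 7297$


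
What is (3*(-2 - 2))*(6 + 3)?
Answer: -108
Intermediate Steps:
(3*(-2 - 2))*(6 + 3) = (3*(-4))*9 = -12*9 = -108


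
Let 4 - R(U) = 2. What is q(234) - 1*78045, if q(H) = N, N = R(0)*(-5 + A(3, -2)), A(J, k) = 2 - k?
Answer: -78047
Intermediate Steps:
R(U) = 2 (R(U) = 4 - 1*2 = 4 - 2 = 2)
N = -2 (N = 2*(-5 + (2 - 1*(-2))) = 2*(-5 + (2 + 2)) = 2*(-5 + 4) = 2*(-1) = -2)
q(H) = -2
q(234) - 1*78045 = -2 - 1*78045 = -2 - 78045 = -78047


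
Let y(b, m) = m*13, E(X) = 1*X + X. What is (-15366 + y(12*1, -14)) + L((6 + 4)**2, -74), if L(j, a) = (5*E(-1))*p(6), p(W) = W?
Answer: -15608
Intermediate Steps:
E(X) = 2*X (E(X) = X + X = 2*X)
L(j, a) = -60 (L(j, a) = (5*(2*(-1)))*6 = (5*(-2))*6 = -10*6 = -60)
y(b, m) = 13*m
(-15366 + y(12*1, -14)) + L((6 + 4)**2, -74) = (-15366 + 13*(-14)) - 60 = (-15366 - 182) - 60 = -15548 - 60 = -15608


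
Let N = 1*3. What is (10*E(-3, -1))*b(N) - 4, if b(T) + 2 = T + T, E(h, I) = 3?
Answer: 116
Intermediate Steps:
N = 3
b(T) = -2 + 2*T (b(T) = -2 + (T + T) = -2 + 2*T)
(10*E(-3, -1))*b(N) - 4 = (10*3)*(-2 + 2*3) - 4 = 30*(-2 + 6) - 4 = 30*4 - 4 = 120 - 4 = 116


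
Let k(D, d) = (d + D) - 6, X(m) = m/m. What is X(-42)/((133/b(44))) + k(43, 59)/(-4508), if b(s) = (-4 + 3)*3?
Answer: -939/21413 ≈ -0.043852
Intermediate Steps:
X(m) = 1
b(s) = -3 (b(s) = -1*3 = -3)
k(D, d) = -6 + D + d (k(D, d) = (D + d) - 6 = -6 + D + d)
X(-42)/((133/b(44))) + k(43, 59)/(-4508) = 1/(133/(-3)) + (-6 + 43 + 59)/(-4508) = 1/(133*(-⅓)) + 96*(-1/4508) = 1/(-133/3) - 24/1127 = 1*(-3/133) - 24/1127 = -3/133 - 24/1127 = -939/21413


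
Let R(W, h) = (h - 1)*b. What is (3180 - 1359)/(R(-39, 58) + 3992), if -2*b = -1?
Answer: 3642/8041 ≈ 0.45293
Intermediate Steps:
b = 1/2 (b = -1/2*(-1) = 1/2 ≈ 0.50000)
R(W, h) = -1/2 + h/2 (R(W, h) = (h - 1)*(1/2) = (-1 + h)*(1/2) = -1/2 + h/2)
(3180 - 1359)/(R(-39, 58) + 3992) = (3180 - 1359)/((-1/2 + (1/2)*58) + 3992) = 1821/((-1/2 + 29) + 3992) = 1821/(57/2 + 3992) = 1821/(8041/2) = 1821*(2/8041) = 3642/8041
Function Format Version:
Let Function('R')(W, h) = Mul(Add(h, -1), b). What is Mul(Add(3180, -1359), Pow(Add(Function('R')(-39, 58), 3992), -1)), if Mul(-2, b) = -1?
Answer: Rational(3642, 8041) ≈ 0.45293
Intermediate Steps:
b = Rational(1, 2) (b = Mul(Rational(-1, 2), -1) = Rational(1, 2) ≈ 0.50000)
Function('R')(W, h) = Add(Rational(-1, 2), Mul(Rational(1, 2), h)) (Function('R')(W, h) = Mul(Add(h, -1), Rational(1, 2)) = Mul(Add(-1, h), Rational(1, 2)) = Add(Rational(-1, 2), Mul(Rational(1, 2), h)))
Mul(Add(3180, -1359), Pow(Add(Function('R')(-39, 58), 3992), -1)) = Mul(Add(3180, -1359), Pow(Add(Add(Rational(-1, 2), Mul(Rational(1, 2), 58)), 3992), -1)) = Mul(1821, Pow(Add(Add(Rational(-1, 2), 29), 3992), -1)) = Mul(1821, Pow(Add(Rational(57, 2), 3992), -1)) = Mul(1821, Pow(Rational(8041, 2), -1)) = Mul(1821, Rational(2, 8041)) = Rational(3642, 8041)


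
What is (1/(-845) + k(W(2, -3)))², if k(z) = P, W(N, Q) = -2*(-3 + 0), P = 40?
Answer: 1142372401/714025 ≈ 1599.9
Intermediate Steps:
W(N, Q) = 6 (W(N, Q) = -2*(-3) = 6)
k(z) = 40
(1/(-845) + k(W(2, -3)))² = (1/(-845) + 40)² = (-1/845 + 40)² = (33799/845)² = 1142372401/714025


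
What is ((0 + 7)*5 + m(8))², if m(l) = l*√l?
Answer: 1737 + 1120*√2 ≈ 3320.9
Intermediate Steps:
m(l) = l^(3/2)
((0 + 7)*5 + m(8))² = ((0 + 7)*5 + 8^(3/2))² = (7*5 + 16*√2)² = (35 + 16*√2)²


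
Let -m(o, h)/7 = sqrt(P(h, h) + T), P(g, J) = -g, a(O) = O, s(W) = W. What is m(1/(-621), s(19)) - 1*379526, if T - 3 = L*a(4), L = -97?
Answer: -379526 - 14*I*sqrt(101) ≈ -3.7953e+5 - 140.7*I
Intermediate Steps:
T = -385 (T = 3 - 97*4 = 3 - 388 = -385)
m(o, h) = -7*sqrt(-385 - h) (m(o, h) = -7*sqrt(-h - 385) = -7*sqrt(-385 - h))
m(1/(-621), s(19)) - 1*379526 = -7*sqrt(-385 - 1*19) - 1*379526 = -7*sqrt(-385 - 19) - 379526 = -14*I*sqrt(101) - 379526 = -379526 - 14*I*sqrt(101)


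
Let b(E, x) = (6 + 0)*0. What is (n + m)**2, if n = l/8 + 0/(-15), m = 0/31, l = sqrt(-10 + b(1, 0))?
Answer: -5/32 ≈ -0.15625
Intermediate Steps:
b(E, x) = 0 (b(E, x) = 6*0 = 0)
l = I*sqrt(10) (l = sqrt(-10 + 0) = sqrt(-10) = I*sqrt(10) ≈ 3.1623*I)
m = 0 (m = 0*(1/31) = 0)
n = I*sqrt(10)/8 (n = (I*sqrt(10))/8 + 0/(-15) = (I*sqrt(10))*(1/8) + 0*(-1/15) = I*sqrt(10)/8 + 0 = I*sqrt(10)/8 ≈ 0.39528*I)
(n + m)**2 = (I*sqrt(10)/8 + 0)**2 = (I*sqrt(10)/8)**2 = -5/32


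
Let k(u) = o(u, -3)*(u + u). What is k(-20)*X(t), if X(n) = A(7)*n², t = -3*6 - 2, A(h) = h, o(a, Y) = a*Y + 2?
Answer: -6944000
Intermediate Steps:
o(a, Y) = 2 + Y*a (o(a, Y) = Y*a + 2 = 2 + Y*a)
k(u) = 2*u*(2 - 3*u) (k(u) = (2 - 3*u)*(u + u) = (2 - 3*u)*(2*u) = 2*u*(2 - 3*u))
t = -20 (t = -18 - 2 = -20)
X(n) = 7*n²
k(-20)*X(t) = (2*(-20)*(2 - 3*(-20)))*(7*(-20)²) = (2*(-20)*(2 + 60))*(7*400) = (2*(-20)*62)*2800 = -2480*2800 = -6944000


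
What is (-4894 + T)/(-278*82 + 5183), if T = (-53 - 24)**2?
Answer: -115/1957 ≈ -0.058763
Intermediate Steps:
T = 5929 (T = (-77)**2 = 5929)
(-4894 + T)/(-278*82 + 5183) = (-4894 + 5929)/(-278*82 + 5183) = 1035/(-22796 + 5183) = 1035/(-17613) = 1035*(-1/17613) = -115/1957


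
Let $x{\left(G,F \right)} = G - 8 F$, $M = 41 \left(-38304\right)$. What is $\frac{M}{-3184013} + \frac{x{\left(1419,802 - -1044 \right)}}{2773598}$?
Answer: $\frac{616190345705}{1261596012682} \approx 0.48842$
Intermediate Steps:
$M = -1570464$
$\frac{M}{-3184013} + \frac{x{\left(1419,802 - -1044 \right)}}{2773598} = - \frac{1570464}{-3184013} + \frac{1419 - 8 \left(802 - -1044\right)}{2773598} = \left(-1570464\right) \left(- \frac{1}{3184013}\right) + \left(1419 - 8 \left(802 + 1044\right)\right) \frac{1}{2773598} = \frac{224352}{454859} + \left(1419 - 14768\right) \frac{1}{2773598} = \frac{224352}{454859} - \frac{13349}{2773598} = \frac{616190345705}{1261596012682}$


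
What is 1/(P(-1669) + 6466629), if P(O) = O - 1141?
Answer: 1/6463819 ≈ 1.5471e-7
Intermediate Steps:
P(O) = -1141 + O
1/(P(-1669) + 6466629) = 1/((-1141 - 1669) + 6466629) = 1/(-2810 + 6466629) = 1/6463819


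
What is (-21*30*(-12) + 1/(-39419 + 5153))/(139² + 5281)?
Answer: 259050959/843012132 ≈ 0.30729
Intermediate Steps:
(-21*30*(-12) + 1/(-39419 + 5153))/(139² + 5281) = (-630*(-12) + 1/(-34266))/(19321 + 5281) = (7560 - 1/34266)/24602 = (259050959/34266)*(1/24602) = 259050959/843012132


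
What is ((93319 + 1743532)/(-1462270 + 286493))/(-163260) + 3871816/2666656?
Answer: 11612944515472259/7998191049607830 ≈ 1.4519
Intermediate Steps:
((93319 + 1743532)/(-1462270 + 286493))/(-163260) + 3871816/2666656 = (1836851/(-1175777))*(-1/163260) + 3871816*(1/2666656) = (1836851*(-1/1175777))*(-1/163260) + 483977/333332 = -1836851/1175777*(-1/163260) + 483977/333332 = 1836851/191957353020 + 483977/333332 = 11612944515472259/7998191049607830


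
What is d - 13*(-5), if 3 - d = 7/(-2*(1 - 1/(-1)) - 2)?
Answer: 415/6 ≈ 69.167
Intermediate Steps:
d = 25/6 (d = 3 - 7/(-2*(1 - 1/(-1)) - 2) = 3 - 7/(-2*(1 - 1*(-1)) - 2) = 3 - 7/(-2*(1 + 1) - 2) = 3 - 7/(-2*2 - 2) = 3 - 7/(-4 - 2) = 3 - 7/(-6) = 3 - 7*(-1)/6 = 3 - 1*(-7/6) = 3 + 7/6 = 25/6 ≈ 4.1667)
d - 13*(-5) = 25/6 - 13*(-5) = 25/6 + 65 = 415/6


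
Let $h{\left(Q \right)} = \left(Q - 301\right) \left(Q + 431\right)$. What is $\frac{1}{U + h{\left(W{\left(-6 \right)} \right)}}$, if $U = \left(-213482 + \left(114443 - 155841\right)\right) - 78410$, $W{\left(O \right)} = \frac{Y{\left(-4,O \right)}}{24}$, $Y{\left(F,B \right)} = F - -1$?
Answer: $- \frac{64}{29634383} \approx -2.1597 \cdot 10^{-6}$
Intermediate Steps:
$Y{\left(F,B \right)} = 1 + F$ ($Y{\left(F,B \right)} = F + 1 = 1 + F$)
$W{\left(O \right)} = - \frac{1}{8}$ ($W{\left(O \right)} = \frac{1 - 4}{24} = \left(-3\right) \frac{1}{24} = - \frac{1}{8}$)
$h{\left(Q \right)} = \left(-301 + Q\right) \left(431 + Q\right)$
$U = -333290$ ($U = \left(-213482 + \left(114443 - 155841\right)\right) - 78410 = \left(-213482 - 41398\right) - 78410 = -254880 - 78410 = -333290$)
$\frac{1}{U + h{\left(W{\left(-6 \right)} \right)}} = \frac{1}{-333290 + \left(-129731 + \left(- \frac{1}{8}\right)^{2} + 130 \left(- \frac{1}{8}\right)\right)} = \frac{1}{-333290 - \frac{8303823}{64}} = \frac{1}{- \frac{29634383}{64}} = - \frac{64}{29634383}$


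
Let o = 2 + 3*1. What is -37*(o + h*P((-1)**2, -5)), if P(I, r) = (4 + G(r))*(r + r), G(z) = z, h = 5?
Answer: -2035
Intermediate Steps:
P(I, r) = 2*r*(4 + r) (P(I, r) = (4 + r)*(r + r) = (4 + r)*(2*r) = 2*r*(4 + r))
o = 5 (o = 2 + 3 = 5)
-37*(o + h*P((-1)**2, -5)) = -37*(5 + 5*(2*(-5)*(4 - 5))) = -37*(5 + 5*(2*(-5)*(-1))) = -37*(5 + 5*10) = -37*(5 + 50) = -37*55 = -2035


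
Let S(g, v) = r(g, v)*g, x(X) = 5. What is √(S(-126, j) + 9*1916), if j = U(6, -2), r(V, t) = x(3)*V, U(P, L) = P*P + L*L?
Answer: 12*√671 ≈ 310.84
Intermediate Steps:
U(P, L) = L² + P² (U(P, L) = P² + L² = L² + P²)
r(V, t) = 5*V
j = 40 (j = (-2)² + 6² = 4 + 36 = 40)
S(g, v) = 5*g² (S(g, v) = (5*g)*g = 5*g²)
√(S(-126, j) + 9*1916) = √(5*(-126)² + 9*1916) = √(5*15876 + 17244) = √(79380 + 17244) = √96624 = 12*√671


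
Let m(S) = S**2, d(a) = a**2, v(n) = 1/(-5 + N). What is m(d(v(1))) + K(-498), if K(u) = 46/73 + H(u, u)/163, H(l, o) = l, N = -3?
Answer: -118182277/48738304 ≈ -2.4248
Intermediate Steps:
K(u) = 46/73 + u/163
v(n) = -1/8 (v(n) = 1/(-5 - 3) = 1/(-8) = -1/8)
m(d(v(1))) + K(-498) = ((-1/8)**2)**2 + (46/73 + (1/163)*(-498)) = (1/64)**2 + (46/73 - 498/163) = 1/4096 - 28856/11899 = -118182277/48738304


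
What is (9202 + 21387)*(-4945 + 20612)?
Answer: 479237863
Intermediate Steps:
(9202 + 21387)*(-4945 + 20612) = 30589*15667 = 479237863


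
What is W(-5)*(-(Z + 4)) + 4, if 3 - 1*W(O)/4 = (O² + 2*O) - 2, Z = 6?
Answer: 404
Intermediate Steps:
W(O) = 20 - 8*O - 4*O² (W(O) = 12 - 4*((O² + 2*O) - 2) = 12 - 4*(-2 + O² + 2*O) = 12 + (8 - 8*O - 4*O²) = 20 - 8*O - 4*O²)
W(-5)*(-(Z + 4)) + 4 = (20 - 8*(-5) - 4*(-5)²)*(-(6 + 4)) + 4 = (20 + 40 - 4*25)*(-1*10) + 4 = (20 + 40 - 100)*(-10) + 4 = -40*(-10) + 4 = 400 + 4 = 404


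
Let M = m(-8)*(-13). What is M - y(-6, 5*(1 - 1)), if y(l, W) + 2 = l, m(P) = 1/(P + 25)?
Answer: 123/17 ≈ 7.2353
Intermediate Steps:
m(P) = 1/(25 + P)
y(l, W) = -2 + l
M = -13/17 (M = -13/(25 - 8) = -13/17 ≈ -0.76471)
M - y(-6, 5*(1 - 1)) = -13/17 - (-2 - 6) = -13/17 - 1*(-8) = -13/17 + 8 = 123/17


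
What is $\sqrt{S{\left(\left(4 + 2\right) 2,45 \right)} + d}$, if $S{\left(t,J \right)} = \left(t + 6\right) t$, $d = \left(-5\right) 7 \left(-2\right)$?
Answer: $\sqrt{286} \approx 16.912$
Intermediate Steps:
$d = 70$ ($d = \left(-35\right) \left(-2\right) = 70$)
$S{\left(t,J \right)} = t \left(6 + t\right)$ ($S{\left(t,J \right)} = \left(6 + t\right) t = t \left(6 + t\right)$)
$\sqrt{S{\left(\left(4 + 2\right) 2,45 \right)} + d} = \sqrt{\left(4 + 2\right) 2 \left(6 + \left(4 + 2\right) 2\right) + 70} = \sqrt{6 \cdot 2 \left(6 + 6 \cdot 2\right) + 70} = \sqrt{12 \left(6 + 12\right) + 70} = \sqrt{12 \cdot 18 + 70} = \sqrt{216 + 70} = \sqrt{286}$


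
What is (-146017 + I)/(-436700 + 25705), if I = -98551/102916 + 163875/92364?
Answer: 57832954774053/162783704524870 ≈ 0.35527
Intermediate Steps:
I = 323449789/396072226 (I = -98551*1/102916 + 163875*(1/92364) = -98551/102916 + 54625/30788 = 323449789/396072226 ≈ 0.81664)
(-146017 + I)/(-436700 + 25705) = (-146017 + 323449789/396072226)/(-436700 + 25705) = -57832954774053/396072226/(-410995) = -57832954774053/396072226*(-1/410995) = 57832954774053/162783704524870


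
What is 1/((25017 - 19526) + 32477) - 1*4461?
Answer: -169375247/37968 ≈ -4461.0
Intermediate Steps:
1/((25017 - 19526) + 32477) - 1*4461 = 1/(5491 + 32477) - 4461 = 1/37968 - 4461 = -169375247/37968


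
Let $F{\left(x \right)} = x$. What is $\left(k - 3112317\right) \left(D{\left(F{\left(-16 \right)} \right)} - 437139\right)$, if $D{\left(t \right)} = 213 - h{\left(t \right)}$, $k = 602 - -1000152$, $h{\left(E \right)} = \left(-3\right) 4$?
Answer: $922571436582$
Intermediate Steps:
$h{\left(E \right)} = -12$
$k = 1000754$ ($k = 602 + 1000152 = 1000754$)
$D{\left(t \right)} = 225$ ($D{\left(t \right)} = 213 - -12 = 213 + 12 = 225$)
$\left(k - 3112317\right) \left(D{\left(F{\left(-16 \right)} \right)} - 437139\right) = \left(1000754 - 3112317\right) \left(225 - 437139\right) = - 2111563 \left(225 - 437139\right) = \left(-2111563\right) \left(-436914\right) = 922571436582$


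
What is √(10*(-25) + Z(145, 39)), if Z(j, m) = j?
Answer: I*√105 ≈ 10.247*I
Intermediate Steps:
√(10*(-25) + Z(145, 39)) = √(10*(-25) + 145) = √(-250 + 145) = √(-105) = I*√105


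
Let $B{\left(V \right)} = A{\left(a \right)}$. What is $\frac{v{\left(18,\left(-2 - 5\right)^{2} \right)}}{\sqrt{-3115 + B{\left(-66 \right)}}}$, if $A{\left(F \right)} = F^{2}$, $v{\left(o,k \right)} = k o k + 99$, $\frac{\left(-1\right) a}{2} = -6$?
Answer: $- \frac{43317 i \sqrt{2971}}{2971} \approx - 794.71 i$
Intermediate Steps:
$a = 12$ ($a = \left(-2\right) \left(-6\right) = 12$)
$v{\left(o,k \right)} = 99 + o k^{2}$ ($v{\left(o,k \right)} = o k^{2} + 99 = 99 + o k^{2}$)
$B{\left(V \right)} = 144$ ($B{\left(V \right)} = 12^{2} = 144$)
$\frac{v{\left(18,\left(-2 - 5\right)^{2} \right)}}{\sqrt{-3115 + B{\left(-66 \right)}}} = \frac{99 + 18 \left(\left(-2 - 5\right)^{2}\right)^{2}}{\sqrt{-3115 + 144}} = \frac{99 + 18 \left(\left(-7\right)^{2}\right)^{2}}{\sqrt{-2971}} = \frac{99 + 18 \cdot 49^{2}}{i \sqrt{2971}} = \left(99 + 18 \cdot 2401\right) \left(- \frac{i \sqrt{2971}}{2971}\right) = \left(99 + 43218\right) \left(- \frac{i \sqrt{2971}}{2971}\right) = 43317 \left(- \frac{i \sqrt{2971}}{2971}\right) = - \frac{43317 i \sqrt{2971}}{2971}$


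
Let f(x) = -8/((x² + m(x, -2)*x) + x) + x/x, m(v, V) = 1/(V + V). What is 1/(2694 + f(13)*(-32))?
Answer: 715/1904354 ≈ 0.00037546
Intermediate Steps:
m(v, V) = 1/(2*V)
f(x) = 1 - 8/(x² + 3*x/4) (f(x) = -8/((x² + ((½)/(-2))*x) + x) + x/x = -8/((x² + ((½)*(-½))*x) + x) + 1 = -8/((x² - x/4) + x) + 1 = -8/(x² + 3*x/4) + 1 = 1 - 8/(x² + 3*x/4))
1/(2694 + f(13)*(-32)) = 1/(2694 + ((-32 + 3*13 + 4*13²)/(13*(3 + 4*13)))*(-32)) = 1/(2694 + ((-32 + 39 + 4*169)/(13*(3 + 52)))*(-32)) = 1/(2694 + ((1/13)*(-32 + 39 + 676)/55)*(-32)) = 1/(2694 + ((1/13)*(1/55)*683)*(-32)) = 1/(2694 + (683/715)*(-32)) = 1/(2694 - 21856/715) = 1/(1904354/715) = 715/1904354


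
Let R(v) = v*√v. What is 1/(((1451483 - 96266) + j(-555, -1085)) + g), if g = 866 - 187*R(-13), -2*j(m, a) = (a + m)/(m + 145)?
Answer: 1356081/1839032505454 - 2431*I*√13/1839032505454 ≈ 7.3739e-7 - 4.7661e-9*I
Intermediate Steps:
j(m, a) = -(a + m)/(2*(145 + m)) (j(m, a) = -(a + m)/(2*(m + 145)) = -(a + m)/(2*(145 + m)))
R(v) = v^(3/2)
g = 866 + 2431*I*√13 (g = 866 - (-2431)*I*√13 = 866 + 2431*I*√13 ≈ 866.0 + 8765.1*I)
1/(((1451483 - 96266) + j(-555, -1085)) + g) = 1/(((1451483 - 96266) + (-1*(-1085) - 1*(-555))/(2*(145 - 555))) + (866 + 2431*I*√13)) = 1/((1355217 + (½)*(1085 + 555)/(-410)) + (866 + 2431*I*√13)) = 1/((1355217 + (½)*(-1/410)*1640) + (866 + 2431*I*√13)) = 1/((1355217 - 2) + (866 + 2431*I*√13)) = 1/(1355215 + (866 + 2431*I*√13)) = 1/(1356081 + 2431*I*√13)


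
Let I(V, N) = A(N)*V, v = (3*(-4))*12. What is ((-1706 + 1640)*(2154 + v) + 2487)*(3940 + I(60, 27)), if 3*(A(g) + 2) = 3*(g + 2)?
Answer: -723761880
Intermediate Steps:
v = -144 (v = -12*12 = -144)
A(g) = g (A(g) = -2 + (3*(g + 2))/3 = -2 + (3*(2 + g))/3 = -2 + (6 + 3*g)/3 = -2 + (2 + g) = g)
I(V, N) = N*V
((-1706 + 1640)*(2154 + v) + 2487)*(3940 + I(60, 27)) = ((-1706 + 1640)*(2154 - 144) + 2487)*(3940 + 27*60) = (-66*2010 + 2487)*(3940 + 1620) = (-132660 + 2487)*5560 = -130173*5560 = -723761880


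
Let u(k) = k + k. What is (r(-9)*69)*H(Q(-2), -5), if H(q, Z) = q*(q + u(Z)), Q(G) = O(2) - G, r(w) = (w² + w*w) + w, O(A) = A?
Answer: -253368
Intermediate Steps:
r(w) = w + 2*w² (r(w) = (w² + w²) + w = 2*w² + w = w + 2*w²)
u(k) = 2*k
Q(G) = 2 - G
H(q, Z) = q*(q + 2*Z)
(r(-9)*69)*H(Q(-2), -5) = (-9*(1 + 2*(-9))*69)*((2 - 1*(-2))*((2 - 1*(-2)) + 2*(-5))) = (-9*(1 - 18)*69)*((2 + 2)*((2 + 2) - 10)) = (-9*(-17)*69)*(4*(4 - 10)) = (153*69)*(4*(-6)) = 10557*(-24) = -253368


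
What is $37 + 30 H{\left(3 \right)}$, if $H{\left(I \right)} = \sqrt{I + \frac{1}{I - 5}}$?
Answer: $37 + 15 \sqrt{10} \approx 84.434$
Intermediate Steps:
$H{\left(I \right)} = \sqrt{I + \frac{1}{-5 + I}}$
$37 + 30 H{\left(3 \right)} = 37 + 30 \sqrt{\frac{1 + 3 \left(-5 + 3\right)}{-5 + 3}} = 37 + 30 \sqrt{\frac{1 + 3 \left(-2\right)}{-2}} = 37 + 30 \sqrt{- \frac{1 - 6}{2}} = 37 + 30 \sqrt{\left(- \frac{1}{2}\right) \left(-5\right)} = 37 + 30 \sqrt{\frac{5}{2}} = 37 + 30 \frac{\sqrt{10}}{2} = 37 + 15 \sqrt{10}$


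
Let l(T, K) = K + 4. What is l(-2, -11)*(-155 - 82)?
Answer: 1659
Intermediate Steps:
l(T, K) = 4 + K
l(-2, -11)*(-155 - 82) = (4 - 11)*(-155 - 82) = -7*(-237) = 1659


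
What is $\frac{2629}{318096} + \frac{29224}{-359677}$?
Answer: $- \frac{8350446671}{114411814992} \approx -0.072986$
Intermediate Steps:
$\frac{2629}{318096} + \frac{29224}{-359677} = 2629 \cdot \frac{1}{318096} + 29224 \left(- \frac{1}{359677}\right) = \frac{2629}{318096} - \frac{29224}{359677} = - \frac{8350446671}{114411814992}$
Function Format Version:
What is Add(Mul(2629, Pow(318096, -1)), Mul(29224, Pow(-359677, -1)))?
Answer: Rational(-8350446671, 114411814992) ≈ -0.072986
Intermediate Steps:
Add(Mul(2629, Pow(318096, -1)), Mul(29224, Pow(-359677, -1))) = Add(Mul(2629, Rational(1, 318096)), Mul(29224, Rational(-1, 359677))) = Add(Rational(2629, 318096), Rational(-29224, 359677)) = Rational(-8350446671, 114411814992)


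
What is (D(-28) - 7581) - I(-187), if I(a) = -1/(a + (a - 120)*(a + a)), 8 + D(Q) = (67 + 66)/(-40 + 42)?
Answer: -1724623393/229262 ≈ -7522.5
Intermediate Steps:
D(Q) = 117/2 (D(Q) = -8 + (67 + 66)/(-40 + 42) = -8 + 133/2 = 117/2)
I(a) = -1/(a + 2*a*(-120 + a)) (I(a) = -1/(a + (-120 + a)*(2*a)) = -1/(a + 2*a*(-120 + a)))
(D(-28) - 7581) - I(-187) = (117/2 - 7581) - (-1)/((-187)*(-239 + 2*(-187))) = -15045/2 - (-1)*(-1)/(187*(-239 - 374)) = -15045/2 - (-1)*(-1)/(187*(-613)) = -15045/2 - (-1)*(-1)*(-1)/(187*613) = -15045/2 - 1*(-1/114631) = -15045/2 + 1/114631 = -1724623393/229262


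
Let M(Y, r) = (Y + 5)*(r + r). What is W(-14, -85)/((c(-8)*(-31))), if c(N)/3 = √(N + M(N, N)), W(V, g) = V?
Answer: 7*√10/930 ≈ 0.023802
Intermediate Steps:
M(Y, r) = 2*r*(5 + Y) (M(Y, r) = (5 + Y)*(2*r) = 2*r*(5 + Y))
c(N) = 3*√(N + 2*N*(5 + N))
W(-14, -85)/((c(-8)*(-31))) = -14*(-√10/1860) = -(-7)*√10/930 = 7*√10/930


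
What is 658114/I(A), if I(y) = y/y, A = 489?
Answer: 658114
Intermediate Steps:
I(y) = 1
658114/I(A) = 658114/1 = 658114*1 = 658114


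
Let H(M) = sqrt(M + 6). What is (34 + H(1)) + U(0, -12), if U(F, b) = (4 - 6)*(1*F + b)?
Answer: 58 + sqrt(7) ≈ 60.646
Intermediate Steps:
H(M) = sqrt(6 + M)
U(F, b) = -2*F - 2*b (U(F, b) = -2*(F + b) = -2*F - 2*b)
(34 + H(1)) + U(0, -12) = (34 + sqrt(6 + 1)) + (-2*0 - 2*(-12)) = (34 + sqrt(7)) + (0 + 24) = (34 + sqrt(7)) + 24 = 58 + sqrt(7)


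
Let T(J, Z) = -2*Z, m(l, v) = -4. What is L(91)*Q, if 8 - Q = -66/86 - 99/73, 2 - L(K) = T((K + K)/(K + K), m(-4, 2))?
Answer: -190668/3139 ≈ -60.742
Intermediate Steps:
L(K) = -6 (L(K) = 2 - (-2)*(-4) = 2 - 1*8 = 2 - 8 = -6)
Q = 31778/3139 (Q = 8 - (-66/86 - 99/73) = 8 - (-66*1/86 - 99*1/73) = 8 - (-33/43 - 99/73) = 8 - 1*(-6666/3139) = 8 + 6666/3139 = 31778/3139 ≈ 10.124)
L(91)*Q = -6*31778/3139 = -190668/3139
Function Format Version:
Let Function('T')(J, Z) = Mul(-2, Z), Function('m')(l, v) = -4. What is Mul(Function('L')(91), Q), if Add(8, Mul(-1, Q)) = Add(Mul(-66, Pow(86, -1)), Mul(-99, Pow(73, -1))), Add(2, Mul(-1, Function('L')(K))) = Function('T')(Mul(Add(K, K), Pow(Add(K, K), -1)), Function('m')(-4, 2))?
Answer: Rational(-190668, 3139) ≈ -60.742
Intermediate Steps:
Function('L')(K) = -6 (Function('L')(K) = Add(2, Mul(-1, Mul(-2, -4))) = Add(2, Mul(-1, 8)) = Add(2, -8) = -6)
Q = Rational(31778, 3139) (Q = Add(8, Mul(-1, Add(Mul(-66, Pow(86, -1)), Mul(-99, Pow(73, -1))))) = Add(8, Mul(-1, Add(Mul(-66, Rational(1, 86)), Mul(-99, Rational(1, 73))))) = Add(8, Mul(-1, Add(Rational(-33, 43), Rational(-99, 73)))) = Add(8, Mul(-1, Rational(-6666, 3139))) = Add(8, Rational(6666, 3139)) = Rational(31778, 3139) ≈ 10.124)
Mul(Function('L')(91), Q) = Mul(-6, Rational(31778, 3139)) = Rational(-190668, 3139)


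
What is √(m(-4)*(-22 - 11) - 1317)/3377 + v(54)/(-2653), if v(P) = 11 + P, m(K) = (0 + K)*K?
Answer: -65/2653 + 3*I*√205/3377 ≈ -0.024501 + 0.012719*I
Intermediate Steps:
m(K) = K² (m(K) = K*K = K²)
√(m(-4)*(-22 - 11) - 1317)/3377 + v(54)/(-2653) = √((-4)²*(-22 - 11) - 1317)/3377 + (11 + 54)/(-2653) = √(16*(-33) - 1317)*(1/3377) + 65*(-1/2653) = √(-528 - 1317)*(1/3377) - 65/2653 = √(-1845)*(1/3377) - 65/2653 = (3*I*√205)*(1/3377) - 65/2653 = 3*I*√205/3377 - 65/2653 = -65/2653 + 3*I*√205/3377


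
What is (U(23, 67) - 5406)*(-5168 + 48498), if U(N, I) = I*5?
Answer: -219726430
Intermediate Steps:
U(N, I) = 5*I
(U(23, 67) - 5406)*(-5168 + 48498) = (5*67 - 5406)*(-5168 + 48498) = (335 - 5406)*43330 = -5071*43330 = -219726430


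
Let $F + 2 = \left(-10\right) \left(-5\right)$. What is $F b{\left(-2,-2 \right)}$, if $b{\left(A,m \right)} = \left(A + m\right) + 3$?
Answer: $-48$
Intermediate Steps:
$F = 48$ ($F = -2 - -50 = -2 + 50 = 48$)
$b{\left(A,m \right)} = 3 + A + m$
$F b{\left(-2,-2 \right)} = 48 \left(3 - 2 - 2\right) = 48 \left(-1\right) = -48$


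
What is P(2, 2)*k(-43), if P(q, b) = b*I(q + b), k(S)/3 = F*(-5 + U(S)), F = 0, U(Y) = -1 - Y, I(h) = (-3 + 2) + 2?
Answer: 0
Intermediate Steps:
I(h) = 1 (I(h) = -1 + 2 = 1)
k(S) = 0 (k(S) = 3*(0*(-5 + (-1 - S))) = 3*(0*(-6 - S)) = 3*0 = 0)
P(q, b) = b (P(q, b) = b*1 = b)
P(2, 2)*k(-43) = 2*0 = 0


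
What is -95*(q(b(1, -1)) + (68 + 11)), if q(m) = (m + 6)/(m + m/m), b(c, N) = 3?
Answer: -30875/4 ≈ -7718.8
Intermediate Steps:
q(m) = (6 + m)/(1 + m) (q(m) = (6 + m)/(m + 1) = (6 + m)/(1 + m))
-95*(q(b(1, -1)) + (68 + 11)) = -95*((6 + 3)/(1 + 3) + (68 + 11)) = -95*(9/4 + 79) = -95*325/4 = -30875/4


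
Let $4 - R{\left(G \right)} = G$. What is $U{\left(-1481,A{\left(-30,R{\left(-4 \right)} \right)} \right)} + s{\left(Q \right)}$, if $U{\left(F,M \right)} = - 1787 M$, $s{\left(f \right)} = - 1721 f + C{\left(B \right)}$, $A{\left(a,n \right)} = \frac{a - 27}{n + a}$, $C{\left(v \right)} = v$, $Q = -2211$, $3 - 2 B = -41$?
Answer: $\frac{83611507}{22} \approx 3.8005 \cdot 10^{6}$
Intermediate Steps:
$B = 22$ ($B = \frac{3}{2} - - \frac{41}{2} = \frac{3}{2} + \frac{41}{2} = 22$)
$R{\left(G \right)} = 4 - G$
$A{\left(a,n \right)} = \frac{-27 + a}{a + n}$
$s{\left(f \right)} = 22 - 1721 f$ ($s{\left(f \right)} = - 1721 f + 22 = 22 - 1721 f$)
$U{\left(-1481,A{\left(-30,R{\left(-4 \right)} \right)} \right)} + s{\left(Q \right)} = - 1787 \frac{-27 - 30}{-30 + \left(4 - -4\right)} + \left(22 - -3805131\right) = - 1787 \frac{1}{-30 + \left(4 + 4\right)} \left(-57\right) + \left(22 + 3805131\right) = - 1787 \frac{1}{-30 + 8} \left(-57\right) + 3805153 = - 1787 \frac{1}{-22} \left(-57\right) + 3805153 = - 1787 \left(\left(- \frac{1}{22}\right) \left(-57\right)\right) + 3805153 = \left(-1787\right) \frac{57}{22} + 3805153 = - \frac{101859}{22} + 3805153 = \frac{83611507}{22}$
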